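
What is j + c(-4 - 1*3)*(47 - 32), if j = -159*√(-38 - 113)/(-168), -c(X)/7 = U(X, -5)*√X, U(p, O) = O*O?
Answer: I*(-147000*√7 + 53*√151)/56 ≈ -6933.5*I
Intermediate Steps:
U(p, O) = O²
c(X) = -175*√X (c(X) = -7*(-5)²*√X = -175*√X)
j = 53*I*√151/56 (j = -159*√(-151)*(-1)/168 = -159*I*√151*(-1)/168 = -(-53)*I*√151/56 = 53*I*√151/56 ≈ 11.63*I)
j + c(-4 - 1*3)*(47 - 32) = 53*I*√151/56 + (-175*√(-4 - 1*3))*(47 - 32) = 53*I*√151/56 - 175*√(-4 - 3)*15 = 53*I*√151/56 - 175*I*√7*15 = 53*I*√151/56 - 2625*I*√7 = -2625*I*√7 + 53*I*√151/56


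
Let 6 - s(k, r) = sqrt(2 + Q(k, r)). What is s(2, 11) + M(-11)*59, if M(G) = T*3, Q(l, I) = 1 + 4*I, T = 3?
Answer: 537 - sqrt(47) ≈ 530.14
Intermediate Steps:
M(G) = 9 (M(G) = 3*3 = 9)
s(k, r) = 6 - sqrt(3 + 4*r) (s(k, r) = 6 - sqrt(2 + (1 + 4*r)) = 6 - sqrt(3 + 4*r))
s(2, 11) + M(-11)*59 = (6 - sqrt(3 + 4*11)) + 9*59 = (6 - sqrt(3 + 44)) + 531 = (6 - sqrt(47)) + 531 = 537 - sqrt(47)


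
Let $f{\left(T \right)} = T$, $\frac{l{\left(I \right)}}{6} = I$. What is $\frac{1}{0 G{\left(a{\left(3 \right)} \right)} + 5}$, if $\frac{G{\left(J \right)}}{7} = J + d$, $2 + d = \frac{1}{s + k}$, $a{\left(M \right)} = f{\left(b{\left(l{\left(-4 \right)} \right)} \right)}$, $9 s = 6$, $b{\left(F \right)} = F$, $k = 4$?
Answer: $\frac{1}{5} \approx 0.2$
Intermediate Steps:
$l{\left(I \right)} = 6 I$
$s = \frac{2}{3}$ ($s = \frac{1}{9} \cdot 6 = \frac{2}{3} \approx 0.66667$)
$a{\left(M \right)} = -24$ ($a{\left(M \right)} = 6 \left(-4\right) = -24$)
$d = - \frac{25}{14}$ ($d = -2 + \frac{1}{\frac{2}{3} + 4} = -2 + \frac{1}{\frac{14}{3}} = -2 + \frac{3}{14} = - \frac{25}{14} \approx -1.7857$)
$G{\left(J \right)} = - \frac{25}{2} + 7 J$ ($G{\left(J \right)} = 7 \left(J - \frac{25}{14}\right) = 7 \left(- \frac{25}{14} + J\right) = - \frac{25}{2} + 7 J$)
$\frac{1}{0 G{\left(a{\left(3 \right)} \right)} + 5} = \frac{1}{0 \left(- \frac{25}{2} + 7 \left(-24\right)\right) + 5} = \frac{1}{0 \left(- \frac{25}{2} - 168\right) + 5} = \frac{1}{0 \left(- \frac{361}{2}\right) + 5} = \frac{1}{0 + 5} = \frac{1}{5}$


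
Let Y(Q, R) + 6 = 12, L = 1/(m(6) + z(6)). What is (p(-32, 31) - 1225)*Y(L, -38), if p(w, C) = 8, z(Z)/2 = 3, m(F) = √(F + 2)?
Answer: -7302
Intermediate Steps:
m(F) = √(2 + F)
z(Z) = 6 (z(Z) = 2*3 = 6)
L = 1/(6 + 2*√2) (L = 1/(√(2 + 6) + 6) = 1/(√8 + 6) = 1/(2*√2 + 6) = 1/(6 + 2*√2) ≈ 0.11327)
Y(Q, R) = 6 (Y(Q, R) = -6 + 12 = 6)
(p(-32, 31) - 1225)*Y(L, -38) = (8 - 1225)*6 = -1217*6 = -7302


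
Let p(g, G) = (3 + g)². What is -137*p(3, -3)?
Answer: -4932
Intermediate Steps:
-137*p(3, -3) = -137*(3 + 3)² = -137*6² = -137*36 = -4932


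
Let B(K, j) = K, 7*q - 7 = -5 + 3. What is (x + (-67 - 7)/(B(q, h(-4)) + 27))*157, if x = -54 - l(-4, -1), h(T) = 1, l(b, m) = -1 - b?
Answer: -908716/97 ≈ -9368.2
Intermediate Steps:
q = 5/7 (q = 1 + (-5 + 3)/7 = 1 + (⅐)*(-2) = 1 - 2/7 = 5/7 ≈ 0.71429)
x = -57 (x = -54 - (-1 - 1*(-4)) = -54 - (-1 + 4) = -54 - 1*3 = -54 - 3 = -57)
(x + (-67 - 7)/(B(q, h(-4)) + 27))*157 = (-57 + (-67 - 7)/(5/7 + 27))*157 = (-57 - 74/194/7)*157 = (-57 - 74*7/194)*157 = (-57 - 259/97)*157 = -5788/97*157 = -908716/97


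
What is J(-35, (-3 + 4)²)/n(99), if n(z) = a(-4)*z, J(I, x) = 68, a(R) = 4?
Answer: 17/99 ≈ 0.17172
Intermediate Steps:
n(z) = 4*z
J(-35, (-3 + 4)²)/n(99) = 68/((4*99)) = 68/396 = 68*(1/396) = 17/99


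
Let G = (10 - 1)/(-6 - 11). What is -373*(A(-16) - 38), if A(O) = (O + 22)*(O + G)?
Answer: 869836/17 ≈ 51167.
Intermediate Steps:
G = -9/17 (G = 9/(-17) = 9*(-1/17) = -9/17 ≈ -0.52941)
A(O) = (22 + O)*(-9/17 + O) (A(O) = (O + 22)*(O - 9/17) = (22 + O)*(-9/17 + O))
-373*(A(-16) - 38) = -373*((-198/17 + (-16)² + (365/17)*(-16)) - 38) = -373*((-198/17 + 256 - 5840/17) - 38) = -373*(-1686/17 - 38) = -373*(-2332/17) = 869836/17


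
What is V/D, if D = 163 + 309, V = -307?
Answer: -307/472 ≈ -0.65042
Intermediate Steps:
D = 472
V/D = -307/472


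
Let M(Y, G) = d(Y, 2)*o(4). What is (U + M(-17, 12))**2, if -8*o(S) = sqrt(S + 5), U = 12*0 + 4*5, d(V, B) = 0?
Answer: 400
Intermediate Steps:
U = 20 (U = 0 + 20 = 20)
o(S) = -sqrt(5 + S)/8 (o(S) = -sqrt(S + 5)/8 = -sqrt(5 + S)/8)
M(Y, G) = 0 (M(Y, G) = 0*(-sqrt(5 + 4)/8) = 0*(-sqrt(9)/8) = 0*(-1/8*3) = 0*(-3/8) = 0)
(U + M(-17, 12))**2 = (20 + 0)**2 = 20**2 = 400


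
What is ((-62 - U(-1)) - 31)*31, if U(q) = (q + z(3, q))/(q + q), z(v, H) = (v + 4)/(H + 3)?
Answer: -11377/4 ≈ -2844.3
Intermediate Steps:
z(v, H) = (4 + v)/(3 + H)
U(q) = (q + 7/(3 + q))/(2*q) (U(q) = (q + (4 + 3)/(3 + q))/(q + q) = (q + 7/(3 + q))/((2*q)) = (q + 7/(3 + q))*(1/(2*q)) = (q + 7/(3 + q))/(2*q))
((-62 - U(-1)) - 31)*31 = ((-62 - (7 - (3 - 1))/(2*(-1)*(3 - 1))) - 31)*31 = ((-62 - (-1)*(7 - 1*2)/(2*2)) - 31)*31 = ((-62 - (-1)*(7 - 2)/(2*2)) - 31)*31 = ((-62 - (-1)*5/(2*2)) - 31)*31 = ((-62 - 1*(-5/4)) - 31)*31 = ((-62 + 5/4) - 31)*31 = (-243/4 - 31)*31 = -367/4*31 = -11377/4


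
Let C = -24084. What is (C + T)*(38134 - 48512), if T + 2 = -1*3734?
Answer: 288715960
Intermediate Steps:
T = -3736 (T = -2 - 1*3734 = -2 - 3734 = -3736)
(C + T)*(38134 - 48512) = (-24084 - 3736)*(38134 - 48512) = -27820*(-10378) = 288715960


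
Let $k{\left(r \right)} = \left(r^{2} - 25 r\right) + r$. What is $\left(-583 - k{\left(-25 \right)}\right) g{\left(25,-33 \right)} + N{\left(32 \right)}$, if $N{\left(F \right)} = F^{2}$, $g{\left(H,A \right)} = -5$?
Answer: $10064$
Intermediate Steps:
$k{\left(r \right)} = r^{2} - 24 r$
$\left(-583 - k{\left(-25 \right)}\right) g{\left(25,-33 \right)} + N{\left(32 \right)} = \left(-583 - - 25 \left(-24 - 25\right)\right) \left(-5\right) + 32^{2} = \left(-583 - \left(-25\right) \left(-49\right)\right) \left(-5\right) + 1024 = \left(-583 - 1225\right) \left(-5\right) + 1024 = \left(-1808\right) \left(-5\right) + 1024 = 9040 + 1024 = 10064$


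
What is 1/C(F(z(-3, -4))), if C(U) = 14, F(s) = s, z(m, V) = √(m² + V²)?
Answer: 1/14 ≈ 0.071429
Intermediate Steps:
z(m, V) = √(V² + m²)
1/C(F(z(-3, -4))) = 1/14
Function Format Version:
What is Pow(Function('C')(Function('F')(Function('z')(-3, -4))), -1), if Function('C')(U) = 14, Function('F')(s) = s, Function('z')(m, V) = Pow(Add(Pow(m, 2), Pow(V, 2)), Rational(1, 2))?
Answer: Rational(1, 14) ≈ 0.071429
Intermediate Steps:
Function('z')(m, V) = Pow(Add(Pow(V, 2), Pow(m, 2)), Rational(1, 2))
Pow(Function('C')(Function('F')(Function('z')(-3, -4))), -1) = Pow(14, -1) = Rational(1, 14)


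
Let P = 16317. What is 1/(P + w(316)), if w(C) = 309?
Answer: 1/16626 ≈ 6.0147e-5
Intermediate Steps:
1/(P + w(316)) = 1/(16317 + 309) = 1/16626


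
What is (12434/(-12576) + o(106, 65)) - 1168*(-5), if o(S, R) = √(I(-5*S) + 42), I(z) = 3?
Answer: 36715703/6288 + 3*√5 ≈ 5845.7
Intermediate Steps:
o(S, R) = 3*√5 (o(S, R) = √(3 + 42) = √45 = 3*√5)
(12434/(-12576) + o(106, 65)) - 1168*(-5) = (12434/(-12576) + 3*√5) - 1168*(-5) = (12434*(-1/12576) + 3*√5) + 5840 = (-6217/6288 + 3*√5) + 5840 = 36715703/6288 + 3*√5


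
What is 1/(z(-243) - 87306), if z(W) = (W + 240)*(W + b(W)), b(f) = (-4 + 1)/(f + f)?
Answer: -54/4675159 ≈ -1.1550e-5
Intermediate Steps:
b(f) = -3/(2*f) (b(f) = -3*1/(2*f) = -3/(2*f))
z(W) = (240 + W)*(W - 3/(2*W)) (z(W) = (W + 240)*(W - 3/(2*W)) = (240 + W)*(W - 3/(2*W)))
1/(z(-243) - 87306) = 1/((-3/2 + (-243)² - 360/(-243) + 240*(-243)) - 87306) = 1/((-3/2 + 59049 - 360*(-1/243) - 58320) - 87306) = 1/((-3/2 + 59049 + 40/27 - 58320) - 87306) = 1/(39365/54 - 87306) = 1/(-4675159/54) = -54/4675159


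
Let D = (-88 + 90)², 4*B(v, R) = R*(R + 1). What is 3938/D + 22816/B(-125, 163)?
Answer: 13204459/13366 ≈ 987.91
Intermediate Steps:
B(v, R) = R*(1 + R)/4 (B(v, R) = (R*(R + 1))/4 = (R*(1 + R))/4 = R*(1 + R)/4)
D = 4 (D = 2² = 4)
3938/D + 22816/B(-125, 163) = 3938/4 + 22816/(((¼)*163*(1 + 163))) = 3938*(¼) + 22816/(((¼)*163*164)) = 1969/2 + 22816/6683 = 13204459/13366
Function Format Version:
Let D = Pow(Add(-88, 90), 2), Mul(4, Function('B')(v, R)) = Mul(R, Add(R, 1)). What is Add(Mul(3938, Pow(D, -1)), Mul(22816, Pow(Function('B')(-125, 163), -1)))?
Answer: Rational(13204459, 13366) ≈ 987.91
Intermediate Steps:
Function('B')(v, R) = Mul(Rational(1, 4), R, Add(1, R)) (Function('B')(v, R) = Mul(Rational(1, 4), Mul(R, Add(R, 1))) = Mul(Rational(1, 4), Mul(R, Add(1, R))) = Mul(Rational(1, 4), R, Add(1, R)))
D = 4 (D = Pow(2, 2) = 4)
Add(Mul(3938, Pow(D, -1)), Mul(22816, Pow(Function('B')(-125, 163), -1))) = Add(Mul(3938, Pow(4, -1)), Mul(22816, Pow(Mul(Rational(1, 4), 163, Add(1, 163)), -1))) = Add(Mul(3938, Rational(1, 4)), Mul(22816, Pow(Mul(Rational(1, 4), 163, 164), -1))) = Add(Rational(1969, 2), Mul(22816, Pow(6683, -1))) = Add(Rational(1969, 2), Mul(22816, Rational(1, 6683))) = Add(Rational(1969, 2), Rational(22816, 6683)) = Rational(13204459, 13366)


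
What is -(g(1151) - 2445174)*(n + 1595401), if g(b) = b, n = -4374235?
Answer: -6791534209182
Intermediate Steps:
-(g(1151) - 2445174)*(n + 1595401) = -(1151 - 2445174)*(-4374235 + 1595401) = -(-2444023)*(-2778834) = -1*6791534209182 = -6791534209182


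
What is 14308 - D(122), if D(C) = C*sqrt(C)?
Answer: 14308 - 122*sqrt(122) ≈ 12960.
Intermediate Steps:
D(C) = C**(3/2)
14308 - D(122) = 14308 - 122**(3/2) = 14308 - 122*sqrt(122)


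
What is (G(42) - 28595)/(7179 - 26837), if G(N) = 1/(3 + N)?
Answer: 643387/442305 ≈ 1.4546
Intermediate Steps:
(G(42) - 28595)/(7179 - 26837) = (1/(3 + 42) - 28595)/(7179 - 26837) = (1/45 - 28595)/(-19658) = (1/45 - 28595)*(-1/19658) = -1286774/45*(-1/19658) = 643387/442305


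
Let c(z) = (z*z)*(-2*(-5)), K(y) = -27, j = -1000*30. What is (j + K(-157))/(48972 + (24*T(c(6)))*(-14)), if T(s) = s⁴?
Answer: 10009/1881169903676 ≈ 5.3206e-9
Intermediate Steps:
j = -30000
c(z) = 10*z² (c(z) = z²*10 = 10*z²)
(j + K(-157))/(48972 + (24*T(c(6)))*(-14)) = (-30000 - 27)/(48972 + (24*(10*6²)⁴)*(-14)) = -30027/(48972 + (24*(10*36)⁴)*(-14)) = -30027/(48972 + (24*360⁴)*(-14)) = -30027/(48972 + (24*16796160000)*(-14)) = -30027/(48972 + 403107840000*(-14)) = -30027/(48972 - 5643509760000) = -30027/(-5643509711028) = -30027*(-1/5643509711028) = 10009/1881169903676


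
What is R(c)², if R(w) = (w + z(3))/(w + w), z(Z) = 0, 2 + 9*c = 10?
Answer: ¼ ≈ 0.25000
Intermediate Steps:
c = 8/9 (c = -2/9 + (⅑)*10 = -2/9 + 10/9 = 8/9 ≈ 0.88889)
R(w) = ½ (R(w) = (w + 0)/(w + w) = w/((2*w)) = w*(1/(2*w)) = ½)
R(c)² = (½)² = ¼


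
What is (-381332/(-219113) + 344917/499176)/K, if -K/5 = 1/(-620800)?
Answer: 4127196057942560/13671993861 ≈ 3.0187e+5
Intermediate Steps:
K = 1/124160 (K = -5/(-620800) = -5*(-1/620800) = 1/124160 ≈ 8.0541e-6)
(-381332/(-219113) + 344917/499176)/K = (-381332/(-219113) + 344917/499176)/(1/124160) = (-381332*(-1/219113) + 344917*(1/499176))*124160 = (381332/219113 + 344917/499176)*124160 = (265927581053/109375950888)*124160 = 4127196057942560/13671993861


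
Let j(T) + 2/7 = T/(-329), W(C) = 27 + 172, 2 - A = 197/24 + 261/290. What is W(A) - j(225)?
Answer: 65790/329 ≈ 199.97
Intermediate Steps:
A = -853/120 (A = 2 - (197/24 + 261/290) = 2 - (197*(1/24) + 261*(1/290)) = 2 - (197/24 + 9/10) = 2 - 1*1093/120 = 2 - 1093/120 = -853/120 ≈ -7.1083)
W(C) = 199
j(T) = -2/7 - T/329 (j(T) = -2/7 + T/(-329) = -2/7 + T*(-1/329) = -2/7 - T/329)
W(A) - j(225) = 199 - (-2/7 - 1/329*225) = 199 - (-2/7 - 225/329) = 199 - 1*(-319/329) = 199 + 319/329 = 65790/329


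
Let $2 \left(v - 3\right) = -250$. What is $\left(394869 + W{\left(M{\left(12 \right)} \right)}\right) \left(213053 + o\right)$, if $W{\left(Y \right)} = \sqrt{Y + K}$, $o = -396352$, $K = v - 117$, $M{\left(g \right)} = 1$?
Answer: $-72379092831 - 183299 i \sqrt{238} \approx -7.2379 \cdot 10^{10} - 2.8278 \cdot 10^{6} i$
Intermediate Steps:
$v = -122$ ($v = 3 + \frac{1}{2} \left(-250\right) = 3 - 125 = -122$)
$K = -239$ ($K = -122 - 117 = -239$)
$W{\left(Y \right)} = \sqrt{-239 + Y}$ ($W{\left(Y \right)} = \sqrt{Y - 239} = \sqrt{-239 + Y}$)
$\left(394869 + W{\left(M{\left(12 \right)} \right)}\right) \left(213053 + o\right) = \left(394869 + \sqrt{-239 + 1}\right) \left(213053 - 396352\right) = \left(394869 + \sqrt{-238}\right) \left(-183299\right) = \left(394869 + i \sqrt{238}\right) \left(-183299\right) = -72379092831 - 183299 i \sqrt{238}$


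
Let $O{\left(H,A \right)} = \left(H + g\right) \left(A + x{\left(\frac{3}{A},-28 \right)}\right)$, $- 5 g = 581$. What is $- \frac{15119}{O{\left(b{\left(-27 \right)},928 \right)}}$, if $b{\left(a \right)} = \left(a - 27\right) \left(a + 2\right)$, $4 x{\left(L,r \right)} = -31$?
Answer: $- \frac{302380}{22708089} \approx -0.013316$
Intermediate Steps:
$g = - \frac{581}{5}$ ($g = \left(- \frac{1}{5}\right) 581 = - \frac{581}{5} \approx -116.2$)
$x{\left(L,r \right)} = - \frac{31}{4}$ ($x{\left(L,r \right)} = \frac{1}{4} \left(-31\right) = - \frac{31}{4}$)
$b{\left(a \right)} = \left(-27 + a\right) \left(2 + a\right)$
$O{\left(H,A \right)} = \left(- \frac{581}{5} + H\right) \left(- \frac{31}{4} + A\right)$ ($O{\left(H,A \right)} = \left(H - \frac{581}{5}\right) \left(A - \frac{31}{4}\right) = \left(- \frac{581}{5} + H\right) \left(- \frac{31}{4} + A\right)$)
$- \frac{15119}{O{\left(b{\left(-27 \right)},928 \right)}} = - \frac{15119}{\frac{18011}{20} - \frac{539168}{5} - \frac{31 \left(-54 + \left(-27\right)^{2} - -675\right)}{4} + 928 \left(-54 + \left(-27\right)^{2} - -675\right)} = - \frac{15119}{\frac{18011}{20} - \frac{539168}{5} - \frac{31 \left(-54 + 729 + 675\right)}{4} + 928 \left(-54 + 729 + 675\right)} = - \frac{15119}{\frac{18011}{20} - \frac{539168}{5} - \frac{20925}{2} + 928 \cdot 1350} = - \frac{15119}{\frac{18011}{20} - \frac{539168}{5} - \frac{20925}{2} + 1252800} = - \frac{15119}{\frac{22708089}{20}} = \left(-15119\right) \frac{20}{22708089} = - \frac{302380}{22708089}$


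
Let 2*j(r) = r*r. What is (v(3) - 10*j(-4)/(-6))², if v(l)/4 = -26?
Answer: 73984/9 ≈ 8220.4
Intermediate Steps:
v(l) = -104 (v(l) = 4*(-26) = -104)
j(r) = r²/2 (j(r) = (r*r)/2 = r²/2)
(v(3) - 10*j(-4)/(-6))² = (-104 - 10*(½)*(-4)²/(-6))² = (-104 - 10*(½)*16*(-1)/6)² = (-104 - 80*(-1)/6)² = (-104 - 10*(-4/3))² = (-104 + 40/3)² = (-272/3)² = 73984/9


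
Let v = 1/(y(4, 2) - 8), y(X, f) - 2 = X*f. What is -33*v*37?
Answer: -1221/2 ≈ -610.50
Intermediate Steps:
y(X, f) = 2 + X*f
v = ½ (v = 1/((2 + 4*2) - 8) = 1/((2 + 8) - 8) = 1/(10 - 8) = 1/2 = ½ ≈ 0.50000)
-33*v*37 = -33*½*37 = -33/2*37 = -1221/2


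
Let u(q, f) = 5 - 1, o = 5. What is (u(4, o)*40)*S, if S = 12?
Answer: 1920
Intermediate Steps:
u(q, f) = 4
(u(4, o)*40)*S = (4*40)*12 = 160*12 = 1920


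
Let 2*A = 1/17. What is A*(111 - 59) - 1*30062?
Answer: -511028/17 ≈ -30060.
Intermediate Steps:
A = 1/34 (A = (½)/17 = (½)*(1/17) = 1/34 ≈ 0.029412)
A*(111 - 59) - 1*30062 = (111 - 59)/34 - 1*30062 = (1/34)*52 - 30062 = 26/17 - 30062 = -511028/17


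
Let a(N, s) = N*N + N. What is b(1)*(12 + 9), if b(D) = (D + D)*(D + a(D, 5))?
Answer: 126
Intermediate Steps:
a(N, s) = N + N² (a(N, s) = N² + N = N + N²)
b(D) = 2*D*(D + D*(1 + D)) (b(D) = (D + D)*(D + D*(1 + D)) = (2*D)*(D + D*(1 + D)) = 2*D*(D + D*(1 + D)))
b(1)*(12 + 9) = (2*1²*(2 + 1))*(12 + 9) = (2*1*3)*21 = 6*21 = 126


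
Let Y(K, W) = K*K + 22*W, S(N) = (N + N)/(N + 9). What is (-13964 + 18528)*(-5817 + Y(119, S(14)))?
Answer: 878697792/23 ≈ 3.8204e+7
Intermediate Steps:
S(N) = 2*N/(9 + N) (S(N) = (2*N)/(9 + N) = 2*N/(9 + N))
Y(K, W) = K² + 22*W
(-13964 + 18528)*(-5817 + Y(119, S(14))) = (-13964 + 18528)*(-5817 + (119² + 22*(2*14/(9 + 14)))) = 4564*(-5817 + (14161 + 22*(2*14/23))) = 4564*(-5817 + (14161 + 22*(2*14*(1/23)))) = 4564*(-5817 + (14161 + 22*(28/23))) = 4564*(-5817 + (14161 + 616/23)) = 4564*(-5817 + 326319/23) = 4564*(192528/23) = 878697792/23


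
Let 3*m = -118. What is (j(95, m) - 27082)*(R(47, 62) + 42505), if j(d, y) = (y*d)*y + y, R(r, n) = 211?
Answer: 46077236608/9 ≈ 5.1197e+9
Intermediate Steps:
m = -118/3 (m = (1/3)*(-118) = -118/3 ≈ -39.333)
j(d, y) = y + d*y**2 (j(d, y) = (d*y)*y + y = d*y**2 + y = y + d*y**2)
(j(95, m) - 27082)*(R(47, 62) + 42505) = (-118*(1 + 95*(-118/3))/3 - 27082)*(211 + 42505) = (-118*(1 - 11210/3)/3 - 27082)*42716 = (-118/3*(-11207/3) - 27082)*42716 = (1322426/9 - 27082)*42716 = (1078688/9)*42716 = 46077236608/9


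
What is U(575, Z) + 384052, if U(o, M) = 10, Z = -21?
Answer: 384062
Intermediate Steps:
U(575, Z) + 384052 = 10 + 384052 = 384062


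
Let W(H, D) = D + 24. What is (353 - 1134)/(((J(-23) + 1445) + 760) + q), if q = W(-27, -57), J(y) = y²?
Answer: -781/2701 ≈ -0.28915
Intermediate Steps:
W(H, D) = 24 + D
q = -33 (q = 24 - 57 = -33)
(353 - 1134)/(((J(-23) + 1445) + 760) + q) = (353 - 1134)/((((-23)² + 1445) + 760) - 33) = -781/(((529 + 1445) + 760) - 33) = -781/((1974 + 760) - 33) = -781/(2734 - 33) = -781/2701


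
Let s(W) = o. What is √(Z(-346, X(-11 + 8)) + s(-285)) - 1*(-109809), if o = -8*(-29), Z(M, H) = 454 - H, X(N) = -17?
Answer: 109809 + √703 ≈ 1.0984e+5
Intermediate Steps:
o = 232
s(W) = 232
√(Z(-346, X(-11 + 8)) + s(-285)) - 1*(-109809) = √((454 - 1*(-17)) + 232) - 1*(-109809) = √((454 + 17) + 232) + 109809 = √(471 + 232) + 109809 = √703 + 109809 = 109809 + √703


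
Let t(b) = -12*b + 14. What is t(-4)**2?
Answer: 3844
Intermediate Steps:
t(b) = 14 - 12*b
t(-4)**2 = (14 - 12*(-4))**2 = (14 + 48)**2 = 62**2 = 3844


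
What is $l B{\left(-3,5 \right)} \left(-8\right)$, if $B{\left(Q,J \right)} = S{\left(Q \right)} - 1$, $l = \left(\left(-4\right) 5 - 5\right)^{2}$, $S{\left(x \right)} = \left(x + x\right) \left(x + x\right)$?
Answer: $-175000$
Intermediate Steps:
$S{\left(x \right)} = 4 x^{2}$ ($S{\left(x \right)} = 2 x 2 x = 4 x^{2}$)
$l = 625$ ($l = \left(-20 - 5\right)^{2} = \left(-25\right)^{2} = 625$)
$B{\left(Q,J \right)} = -1 + 4 Q^{2}$ ($B{\left(Q,J \right)} = 4 Q^{2} - 1 = -1 + 4 Q^{2}$)
$l B{\left(-3,5 \right)} \left(-8\right) = 625 \left(-1 + 4 \left(-3\right)^{2}\right) \left(-8\right) = 625 \left(-1 + 4 \cdot 9\right) \left(-8\right) = 625 \left(-1 + 36\right) \left(-8\right) = 625 \cdot 35 \left(-8\right) = 21875 \left(-8\right) = -175000$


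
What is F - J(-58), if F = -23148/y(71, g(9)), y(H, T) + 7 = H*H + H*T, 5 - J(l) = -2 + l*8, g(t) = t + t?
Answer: -249675/526 ≈ -474.67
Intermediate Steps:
g(t) = 2*t
J(l) = 7 - 8*l (J(l) = 5 - (-2 + l*8) = 5 - (-2 + 8*l) = 5 + (2 - 8*l) = 7 - 8*l)
y(H, T) = -7 + H² + H*T (y(H, T) = -7 + (H*H + H*T) = -7 + (H² + H*T) = -7 + H² + H*T)
F = -1929/526 (F = -23148/(-7 + 71² + 71*(2*9)) = -23148/(-7 + 5041 + 71*18) = -23148/(-7 + 5041 + 1278) = -23148/6312 = -23148*1/6312 = -1929/526 ≈ -3.6673)
F - J(-58) = -1929/526 - (7 - 8*(-58)) = -1929/526 - (7 + 464) = -1929/526 - 1*471 = -1929/526 - 471 = -249675/526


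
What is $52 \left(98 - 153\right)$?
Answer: $-2860$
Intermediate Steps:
$52 \left(98 - 153\right) = 52 \left(-55\right) = -2860$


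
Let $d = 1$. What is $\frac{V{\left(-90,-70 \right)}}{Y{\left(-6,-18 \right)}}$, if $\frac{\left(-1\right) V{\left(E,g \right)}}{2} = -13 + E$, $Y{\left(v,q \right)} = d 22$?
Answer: $\frac{103}{11} \approx 9.3636$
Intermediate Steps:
$Y{\left(v,q \right)} = 22$ ($Y{\left(v,q \right)} = 1 \cdot 22 = 22$)
$V{\left(E,g \right)} = 26 - 2 E$ ($V{\left(E,g \right)} = - 2 \left(-13 + E\right) = 26 - 2 E$)
$\frac{V{\left(-90,-70 \right)}}{Y{\left(-6,-18 \right)}} = \frac{26 - -180}{22} = \left(26 + 180\right) \frac{1}{22} = 206 \cdot \frac{1}{22} = \frac{103}{11}$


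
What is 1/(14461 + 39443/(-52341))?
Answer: 52341/756863758 ≈ 6.9155e-5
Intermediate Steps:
1/(14461 + 39443/(-52341)) = 1/(14461 + 39443*(-1/52341)) = 1/(14461 - 39443/52341) = 1/(756863758/52341) = 52341/756863758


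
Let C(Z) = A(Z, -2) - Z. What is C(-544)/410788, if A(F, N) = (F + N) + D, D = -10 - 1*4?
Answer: -4/102697 ≈ -3.8950e-5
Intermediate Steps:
D = -14 (D = -10 - 4 = -14)
A(F, N) = -14 + F + N (A(F, N) = (F + N) - 14 = -14 + F + N)
C(Z) = -16 (C(Z) = (-14 + Z - 2) - Z = (-16 + Z) - Z = -16)
C(-544)/410788 = -16/410788 = -16*1/410788 = -4/102697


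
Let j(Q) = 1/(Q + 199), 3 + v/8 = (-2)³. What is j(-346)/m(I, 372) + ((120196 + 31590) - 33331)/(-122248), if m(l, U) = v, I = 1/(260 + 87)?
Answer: -13680461/14119644 ≈ -0.96890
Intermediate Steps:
v = -88 (v = -24 + 8*(-2)³ = -24 + 8*(-8) = -24 - 64 = -88)
I = 1/347 ≈ 0.0028818
m(l, U) = -88
j(Q) = 1/(199 + Q)
j(-346)/m(I, 372) + ((120196 + 31590) - 33331)/(-122248) = 1/((199 - 346)*(-88)) + ((120196 + 31590) - 33331)/(-122248) = -1/88/(-147) + (151786 - 33331)*(-1/122248) = -1/147*(-1/88) + 118455*(-1/122248) = 1/12936 - 118455/122248 = -13680461/14119644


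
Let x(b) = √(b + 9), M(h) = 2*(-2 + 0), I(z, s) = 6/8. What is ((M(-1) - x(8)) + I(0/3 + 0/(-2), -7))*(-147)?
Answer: 1911/4 + 147*√17 ≈ 1083.8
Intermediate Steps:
I(z, s) = ¾ (I(z, s) = 6*(⅛) = ¾)
M(h) = -4 (M(h) = 2*(-2) = -4)
x(b) = √(9 + b)
((M(-1) - x(8)) + I(0/3 + 0/(-2), -7))*(-147) = ((-4 - √(9 + 8)) + ¾)*(-147) = ((-4 - √17) + ¾)*(-147) = (-13/4 - √17)*(-147) = 1911/4 + 147*√17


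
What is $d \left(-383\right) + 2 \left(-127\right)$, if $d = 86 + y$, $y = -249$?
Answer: $62175$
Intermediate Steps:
$d = -163$ ($d = 86 - 249 = -163$)
$d \left(-383\right) + 2 \left(-127\right) = \left(-163\right) \left(-383\right) + 2 \left(-127\right) = 62429 - 254 = 62175$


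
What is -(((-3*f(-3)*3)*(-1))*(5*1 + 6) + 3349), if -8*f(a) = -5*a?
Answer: -25307/8 ≈ -3163.4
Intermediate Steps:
f(a) = 5*a/8 (f(a) = -(-5)*a/8 = 5*a/8)
-(((-3*f(-3)*3)*(-1))*(5*1 + 6) + 3349) = -(((-15*(-3)/8*3)*(-1))*(5*1 + 6) + 3349) = -(((-3*(-15/8)*3)*(-1))*(5 + 6) + 3349) = -((((45/8)*3)*(-1))*11 + 3349) = -(((135/8)*(-1))*11 + 3349) = -(-135/8*11 + 3349) = -(-1485/8 + 3349) = -1*25307/8 = -25307/8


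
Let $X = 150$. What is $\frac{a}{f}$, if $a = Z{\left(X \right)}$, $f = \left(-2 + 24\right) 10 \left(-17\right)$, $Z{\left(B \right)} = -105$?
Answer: $\frac{21}{748} \approx 0.028075$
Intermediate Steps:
$f = -3740$ ($f = 22 \cdot 10 \left(-17\right) = 220 \left(-17\right) = -3740$)
$a = -105$
$\frac{a}{f} = - \frac{105}{-3740} = \left(-105\right) \left(- \frac{1}{3740}\right) = \frac{21}{748}$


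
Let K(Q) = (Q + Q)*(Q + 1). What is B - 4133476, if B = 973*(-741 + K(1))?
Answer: -4850577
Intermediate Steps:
K(Q) = 2*Q*(1 + Q) (K(Q) = (2*Q)*(1 + Q) = 2*Q*(1 + Q))
B = -717101 (B = 973*(-741 + 2*1*(1 + 1)) = 973*(-741 + 2*1*2) = 973*(-741 + 4) = 973*(-737) = -717101)
B - 4133476 = -717101 - 4133476 = -4850577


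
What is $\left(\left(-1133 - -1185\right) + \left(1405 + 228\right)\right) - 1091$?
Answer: $594$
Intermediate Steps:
$\left(\left(-1133 - -1185\right) + \left(1405 + 228\right)\right) - 1091 = \left(\left(-1133 + 1185\right) + 1633\right) - 1091 = \left(52 + 1633\right) - 1091 = 1685 - 1091 = 594$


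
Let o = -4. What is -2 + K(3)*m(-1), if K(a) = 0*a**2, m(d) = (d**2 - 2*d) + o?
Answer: -2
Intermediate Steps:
m(d) = -4 + d**2 - 2*d (m(d) = (d**2 - 2*d) - 4 = -4 + d**2 - 2*d)
K(a) = 0
-2 + K(3)*m(-1) = -2 + 0*(-4 + (-1)**2 - 2*(-1)) = -2 + 0*(-4 + 1 + 2) = -2 + 0*(-1) = -2 + 0 = -2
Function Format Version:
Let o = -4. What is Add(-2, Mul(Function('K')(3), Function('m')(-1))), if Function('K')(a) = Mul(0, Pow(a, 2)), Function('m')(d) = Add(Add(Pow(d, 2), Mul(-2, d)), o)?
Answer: -2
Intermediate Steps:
Function('m')(d) = Add(-4, Pow(d, 2), Mul(-2, d)) (Function('m')(d) = Add(Add(Pow(d, 2), Mul(-2, d)), -4) = Add(-4, Pow(d, 2), Mul(-2, d)))
Function('K')(a) = 0
Add(-2, Mul(Function('K')(3), Function('m')(-1))) = Add(-2, Mul(0, Add(-4, Pow(-1, 2), Mul(-2, -1)))) = Add(-2, Mul(0, Add(-4, 1, 2))) = Add(-2, Mul(0, -1)) = Add(-2, 0) = -2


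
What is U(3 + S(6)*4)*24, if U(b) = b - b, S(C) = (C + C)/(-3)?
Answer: 0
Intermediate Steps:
S(C) = -2*C/3 (S(C) = (2*C)*(-⅓) = -2*C/3)
U(b) = 0
U(3 + S(6)*4)*24 = 0*24 = 0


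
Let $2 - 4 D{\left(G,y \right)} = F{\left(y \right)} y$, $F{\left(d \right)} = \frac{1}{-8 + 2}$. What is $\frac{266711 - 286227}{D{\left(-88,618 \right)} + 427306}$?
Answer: $- \frac{78064}{1709329} \approx -0.045669$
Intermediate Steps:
$F{\left(d \right)} = - \frac{1}{6}$ ($F{\left(d \right)} = \frac{1}{-6} = - \frac{1}{6}$)
$D{\left(G,y \right)} = \frac{1}{2} + \frac{y}{24}$ ($D{\left(G,y \right)} = \frac{1}{2} - \frac{\left(- \frac{1}{6}\right) y}{4} = \frac{1}{2} + \frac{y}{24}$)
$\frac{266711 - 286227}{D{\left(-88,618 \right)} + 427306} = \frac{266711 - 286227}{\left(\frac{1}{2} + \frac{1}{24} \cdot 618\right) + 427306} = - \frac{19516}{\left(\frac{1}{2} + \frac{103}{4}\right) + 427306} = - \frac{19516}{\frac{105}{4} + 427306} = - \frac{19516}{\frac{1709329}{4}} = \left(-19516\right) \frac{4}{1709329} = - \frac{78064}{1709329}$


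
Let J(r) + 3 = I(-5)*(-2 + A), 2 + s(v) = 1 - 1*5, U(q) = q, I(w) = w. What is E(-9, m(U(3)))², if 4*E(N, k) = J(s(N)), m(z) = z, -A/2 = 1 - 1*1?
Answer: 49/16 ≈ 3.0625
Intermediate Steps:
A = 0 (A = -2*(1 - 1*1) = -2*(1 - 1) = -2*0 = 0)
s(v) = -6 (s(v) = -2 + (1 - 1*5) = -2 + (1 - 5) = -2 - 4 = -6)
J(r) = 7 (J(r) = -3 - 5*(-2 + 0) = -3 - 5*(-2) = -3 + 10 = 7)
E(N, k) = 7/4 (E(N, k) = (¼)*7 = 7/4)
E(-9, m(U(3)))² = (7/4)² = 49/16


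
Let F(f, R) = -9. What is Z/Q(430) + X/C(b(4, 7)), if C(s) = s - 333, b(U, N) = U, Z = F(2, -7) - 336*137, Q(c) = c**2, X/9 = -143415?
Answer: 238641754011/60832100 ≈ 3923.0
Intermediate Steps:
X = -1290735 (X = 9*(-143415) = -1290735)
Z = -46041 (Z = -9 - 336*137 = -9 - 46032 = -46041)
C(s) = -333 + s
Z/Q(430) + X/C(b(4, 7)) = -46041/(430**2) - 1290735/(-333 + 4) = -46041/184900 - 1290735/(-329) = -46041*1/184900 - 1290735*(-1/329) = -46041/184900 + 1290735/329 = 238641754011/60832100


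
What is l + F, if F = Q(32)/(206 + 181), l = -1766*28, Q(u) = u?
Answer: -19136344/387 ≈ -49448.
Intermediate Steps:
l = -49448
F = 32/387 (F = 32/(206 + 181) = 32/387 ≈ 0.082687)
l + F = -49448 + 32/387 = -19136344/387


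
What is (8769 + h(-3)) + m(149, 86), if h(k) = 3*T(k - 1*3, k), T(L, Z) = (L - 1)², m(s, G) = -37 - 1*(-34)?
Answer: 8913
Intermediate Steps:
m(s, G) = -3 (m(s, G) = -37 + 34 = -3)
T(L, Z) = (-1 + L)²
h(k) = 3*(-4 + k)² (h(k) = 3*(-1 + (k - 1*3))² = 3*(-1 + (k - 3))² = 3*(-1 + (-3 + k))² = 3*(-4 + k)²)
(8769 + h(-3)) + m(149, 86) = (8769 + 3*(-4 - 3)²) - 3 = (8769 + 3*(-7)²) - 3 = (8769 + 3*49) - 3 = (8769 + 147) - 3 = 8916 - 3 = 8913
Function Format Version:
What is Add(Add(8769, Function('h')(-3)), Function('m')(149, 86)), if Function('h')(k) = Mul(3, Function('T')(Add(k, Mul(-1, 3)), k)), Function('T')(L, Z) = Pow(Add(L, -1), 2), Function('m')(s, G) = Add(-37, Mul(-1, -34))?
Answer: 8913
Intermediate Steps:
Function('m')(s, G) = -3 (Function('m')(s, G) = Add(-37, 34) = -3)
Function('T')(L, Z) = Pow(Add(-1, L), 2)
Function('h')(k) = Mul(3, Pow(Add(-4, k), 2)) (Function('h')(k) = Mul(3, Pow(Add(-1, Add(k, Mul(-1, 3))), 2)) = Mul(3, Pow(Add(-1, Add(k, -3)), 2)) = Mul(3, Pow(Add(-1, Add(-3, k)), 2)) = Mul(3, Pow(Add(-4, k), 2)))
Add(Add(8769, Function('h')(-3)), Function('m')(149, 86)) = Add(Add(8769, Mul(3, Pow(Add(-4, -3), 2))), -3) = Add(Add(8769, Mul(3, Pow(-7, 2))), -3) = Add(Add(8769, Mul(3, 49)), -3) = Add(Add(8769, 147), -3) = Add(8916, -3) = 8913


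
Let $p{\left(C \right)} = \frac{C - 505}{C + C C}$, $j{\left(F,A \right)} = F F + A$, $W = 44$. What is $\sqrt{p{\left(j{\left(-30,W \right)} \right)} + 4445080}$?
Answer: $\frac{\sqrt{24565448359567605}}{74340} \approx 2108.3$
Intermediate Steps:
$j{\left(F,A \right)} = A + F^{2}$ ($j{\left(F,A \right)} = F^{2} + A = A + F^{2}$)
$p{\left(C \right)} = \frac{-505 + C}{C + C^{2}}$
$\sqrt{p{\left(j{\left(-30,W \right)} \right)} + 4445080} = \sqrt{\frac{-505 + \left(44 + \left(-30\right)^{2}\right)}{\left(44 + \left(-30\right)^{2}\right) \left(1 + \left(44 + \left(-30\right)^{2}\right)\right)} + 4445080} = \sqrt{\frac{-505 + \left(44 + 900\right)}{\left(44 + 900\right) \left(1 + \left(44 + 900\right)\right)} + 4445080} = \sqrt{\frac{-505 + 944}{944 \left(1 + 944\right)} + 4445080} = \sqrt{\frac{1}{944} \cdot \frac{1}{945} \cdot 439 + 4445080} = \sqrt{\frac{439}{892080} + 4445080} = \sqrt{\frac{3965366966839}{892080}} = \frac{\sqrt{24565448359567605}}{74340}$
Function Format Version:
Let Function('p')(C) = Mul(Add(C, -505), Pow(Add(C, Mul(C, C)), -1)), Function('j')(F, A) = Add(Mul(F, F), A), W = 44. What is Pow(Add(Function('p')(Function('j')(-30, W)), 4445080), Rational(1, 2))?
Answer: Mul(Rational(1, 74340), Pow(24565448359567605, Rational(1, 2))) ≈ 2108.3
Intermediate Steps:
Function('j')(F, A) = Add(A, Pow(F, 2)) (Function('j')(F, A) = Add(Pow(F, 2), A) = Add(A, Pow(F, 2)))
Function('p')(C) = Mul(Pow(Add(C, Pow(C, 2)), -1), Add(-505, C)) (Function('p')(C) = Mul(Add(-505, C), Pow(Add(C, Pow(C, 2)), -1)) = Mul(Pow(Add(C, Pow(C, 2)), -1), Add(-505, C)))
Pow(Add(Function('p')(Function('j')(-30, W)), 4445080), Rational(1, 2)) = Pow(Add(Mul(Pow(Add(44, Pow(-30, 2)), -1), Pow(Add(1, Add(44, Pow(-30, 2))), -1), Add(-505, Add(44, Pow(-30, 2)))), 4445080), Rational(1, 2)) = Pow(Add(Mul(Pow(Add(44, 900), -1), Pow(Add(1, Add(44, 900)), -1), Add(-505, Add(44, 900))), 4445080), Rational(1, 2)) = Pow(Add(Mul(Pow(944, -1), Pow(Add(1, 944), -1), Add(-505, 944)), 4445080), Rational(1, 2)) = Pow(Add(Mul(Rational(1, 944), Pow(945, -1), 439), 4445080), Rational(1, 2)) = Pow(Add(Mul(Rational(1, 944), Rational(1, 945), 439), 4445080), Rational(1, 2)) = Pow(Add(Rational(439, 892080), 4445080), Rational(1, 2)) = Pow(Rational(3965366966839, 892080), Rational(1, 2)) = Mul(Rational(1, 74340), Pow(24565448359567605, Rational(1, 2)))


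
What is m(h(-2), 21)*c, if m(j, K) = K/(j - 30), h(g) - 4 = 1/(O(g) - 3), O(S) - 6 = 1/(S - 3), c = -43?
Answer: 12642/359 ≈ 35.214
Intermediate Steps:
O(S) = 6 + 1/(-3 + S) (O(S) = 6 + 1/(S - 3) = 6 + 1/(-3 + S))
h(g) = 4 + 1/(-3 + (-17 + 6*g)/(-3 + g)) (h(g) = 4 + 1/((-17 + 6*g)/(-3 + g) - 3) = 4 + 1/(-3 + (-17 + 6*g)/(-3 + g)))
m(j, K) = K/(-30 + j)
m(h(-2), 21)*c = (21/(-30 + (35 - 13*(-2))/(8 - 3*(-2))))*(-43) = (21/(-30 + (35 + 26)/(8 + 6)))*(-43) = (21/(-30 + 61/14))*(-43) = (21/(-359/14))*(-43) = (21*(-14/359))*(-43) = -294/359*(-43) = 12642/359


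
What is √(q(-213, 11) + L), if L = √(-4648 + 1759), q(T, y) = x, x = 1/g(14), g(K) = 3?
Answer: √(3 + 27*I*√321)/3 ≈ 5.2002 + 5.168*I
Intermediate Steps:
x = ⅓ (x = 1/3 = ⅓ ≈ 0.33333)
q(T, y) = ⅓
L = 3*I*√321 (L = √(-2889) = 3*I*√321 ≈ 53.749*I)
√(q(-213, 11) + L) = √(⅓ + 3*I*√321)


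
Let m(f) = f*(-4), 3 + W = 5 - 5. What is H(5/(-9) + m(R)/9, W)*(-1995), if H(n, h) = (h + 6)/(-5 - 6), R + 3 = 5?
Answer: 5985/11 ≈ 544.09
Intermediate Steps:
R = 2 (R = -3 + 5 = 2)
W = -3 (W = -3 + (5 - 5) = -3 + 0 = -3)
m(f) = -4*f
H(n, h) = -6/11 - h/11 (H(n, h) = (6 + h)/(-11) = (6 + h)*(-1/11) = -6/11 - h/11)
H(5/(-9) + m(R)/9, W)*(-1995) = (-6/11 - 1/11*(-3))*(-1995) = (-6/11 + 3/11)*(-1995) = -3/11*(-1995) = 5985/11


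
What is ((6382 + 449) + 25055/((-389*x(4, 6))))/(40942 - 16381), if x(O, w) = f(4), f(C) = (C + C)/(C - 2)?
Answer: 10603981/38216916 ≈ 0.27747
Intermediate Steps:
f(C) = 2*C/(-2 + C) (f(C) = (2*C)/(-2 + C) = 2*C/(-2 + C))
x(O, w) = 4 (x(O, w) = 2*4/(-2 + 4) = 2*4/2 = 2*4*(½) = 4)
((6382 + 449) + 25055/((-389*x(4, 6))))/(40942 - 16381) = ((6382 + 449) + 25055/((-389*4)))/(40942 - 16381) = (6831 + 25055/(-1556))/24561 = (6831 + 25055*(-1/1556))*(1/24561) = (6831 - 25055/1556)*(1/24561) = (10603981/1556)*(1/24561) = 10603981/38216916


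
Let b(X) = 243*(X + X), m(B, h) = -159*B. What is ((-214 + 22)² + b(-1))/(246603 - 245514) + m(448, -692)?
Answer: -8615030/121 ≈ -71199.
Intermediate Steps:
b(X) = 486*X (b(X) = 243*(2*X) = 486*X)
((-214 + 22)² + b(-1))/(246603 - 245514) + m(448, -692) = ((-214 + 22)² + 486*(-1))/(246603 - 245514) - 159*448 = ((-192)² - 486)/1089 - 71232 = (36864 - 486)*(1/1089) - 71232 = 36378*(1/1089) - 71232 = 4042/121 - 71232 = -8615030/121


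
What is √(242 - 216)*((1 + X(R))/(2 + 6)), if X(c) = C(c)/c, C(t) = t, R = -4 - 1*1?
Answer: √26/4 ≈ 1.2748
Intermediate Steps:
R = -5 (R = -4 - 1 = -5)
X(c) = 1 (X(c) = c/c = 1)
√(242 - 216)*((1 + X(R))/(2 + 6)) = √(242 - 216)*((1 + 1)/(2 + 6)) = √26*(2/8) = √26*(2*(⅛)) = √26*(¼) = √26/4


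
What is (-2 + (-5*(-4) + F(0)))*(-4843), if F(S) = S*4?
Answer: -87174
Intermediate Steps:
F(S) = 4*S
(-2 + (-5*(-4) + F(0)))*(-4843) = (-2 + (-5*(-4) + 4*0))*(-4843) = (-2 + (20 + 0))*(-4843) = (-2 + 20)*(-4843) = 18*(-4843) = -87174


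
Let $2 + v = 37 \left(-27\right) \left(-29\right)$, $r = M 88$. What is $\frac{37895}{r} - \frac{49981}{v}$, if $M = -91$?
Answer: $- \frac{10475721}{1622264} \approx -6.4575$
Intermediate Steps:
$r = -8008$ ($r = \left(-91\right) 88 = -8008$)
$v = 28969$ ($v = -2 + 37 \left(-27\right) \left(-29\right) = -2 - -28971 = -2 + 28971 = 28969$)
$\frac{37895}{r} - \frac{49981}{v} = \frac{37895}{-8008} - \frac{49981}{28969} = 37895 \left(- \frac{1}{8008}\right) - \frac{49981}{28969} = - \frac{265}{56} - \frac{49981}{28969} = - \frac{10475721}{1622264}$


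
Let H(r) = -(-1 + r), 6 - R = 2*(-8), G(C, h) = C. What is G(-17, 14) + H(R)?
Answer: -38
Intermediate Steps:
R = 22 (R = 6 - 2*(-8) = 6 - 1*(-16) = 6 + 16 = 22)
H(r) = 1 - r
G(-17, 14) + H(R) = -17 + (1 - 1*22) = -17 + (1 - 22) = -17 - 21 = -38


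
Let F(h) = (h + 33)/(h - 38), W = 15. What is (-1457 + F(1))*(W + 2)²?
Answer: -15589527/37 ≈ -4.2134e+5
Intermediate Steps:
F(h) = (33 + h)/(-38 + h)
(-1457 + F(1))*(W + 2)² = (-1457 + (33 + 1)/(-38 + 1))*(15 + 2)² = (-1457 + 34/(-37))*17² = (-1457 - 1/37*34)*289 = (-1457 - 34/37)*289 = -53943/37*289 = -15589527/37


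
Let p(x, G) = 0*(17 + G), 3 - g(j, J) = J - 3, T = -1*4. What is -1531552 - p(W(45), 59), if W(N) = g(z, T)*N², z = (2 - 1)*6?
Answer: -1531552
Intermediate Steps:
T = -4
z = 6 (z = 1*6 = 6)
g(j, J) = 6 - J (g(j, J) = 3 - (J - 3) = 3 - (-3 + J) = 3 + (3 - J) = 6 - J)
W(N) = 10*N² (W(N) = (6 - 1*(-4))*N² = (6 + 4)*N² = 10*N²)
p(x, G) = 0
-1531552 - p(W(45), 59) = -1531552 - 1*0 = -1531552 + 0 = -1531552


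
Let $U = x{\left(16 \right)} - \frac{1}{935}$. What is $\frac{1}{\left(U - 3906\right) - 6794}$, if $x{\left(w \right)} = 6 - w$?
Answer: $- \frac{935}{10013851} \approx -9.3371 \cdot 10^{-5}$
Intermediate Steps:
$U = - \frac{9351}{935}$ ($U = \left(6 - 16\right) - \frac{1}{935} = -10 - \frac{1}{935} = - \frac{9351}{935} \approx -10.001$)
$\frac{1}{\left(U - 3906\right) - 6794} = \frac{1}{\left(- \frac{9351}{935} - 3906\right) - 6794} = \frac{1}{- \frac{3661461}{935} - 6794} = \frac{1}{- \frac{10013851}{935}} = - \frac{935}{10013851}$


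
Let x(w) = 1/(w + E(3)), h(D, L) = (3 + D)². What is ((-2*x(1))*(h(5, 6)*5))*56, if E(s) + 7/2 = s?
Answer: -71680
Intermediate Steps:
E(s) = -7/2 + s
x(w) = 1/(-½ + w) (x(w) = 1/(w + (-7/2 + 3)) = 1/(w - ½) = 1/(-½ + w))
((-2*x(1))*(h(5, 6)*5))*56 = ((-4/(-1 + 2*1))*((3 + 5)²*5))*56 = ((-4/(-1 + 2))*(8²*5))*56 = ((-4/1)*(64*5))*56 = (-4*320)*56 = (-2*2*320)*56 = -4*320*56 = -1280*56 = -71680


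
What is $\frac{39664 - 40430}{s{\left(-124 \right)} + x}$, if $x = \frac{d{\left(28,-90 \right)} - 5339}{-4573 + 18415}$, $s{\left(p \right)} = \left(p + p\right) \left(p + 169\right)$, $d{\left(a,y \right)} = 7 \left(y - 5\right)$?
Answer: $\frac{2650743}{38620681} \approx 0.068635$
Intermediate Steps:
$d{\left(a,y \right)} = -35 + 7 y$ ($d{\left(a,y \right)} = 7 \left(-5 + y\right) = -35 + 7 y$)
$s{\left(p \right)} = 2 p \left(169 + p\right)$
$x = - \frac{3002}{6921}$ ($x = \frac{\left(-35 + 7 \left(-90\right)\right) - 5339}{-4573 + 18415} = \frac{\left(-35 - 630\right) - 5339}{13842} = \left(-665 - 5339\right) \frac{1}{13842} = \left(-6004\right) \frac{1}{13842} = - \frac{3002}{6921} \approx -0.43375$)
$\frac{39664 - 40430}{s{\left(-124 \right)} + x} = \frac{39664 - 40430}{2 \left(-124\right) \left(169 - 124\right) - \frac{3002}{6921}} = - \frac{766}{2 \left(-124\right) 45 - \frac{3002}{6921}} = - \frac{766}{-11160 - \frac{3002}{6921}} = - \frac{766}{- \frac{77241362}{6921}} = \left(-766\right) \left(- \frac{6921}{77241362}\right) = \frac{2650743}{38620681}$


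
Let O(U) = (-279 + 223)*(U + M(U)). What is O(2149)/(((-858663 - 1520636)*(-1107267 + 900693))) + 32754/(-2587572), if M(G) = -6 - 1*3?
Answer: -34399453110313/2717510751980154 ≈ -0.012658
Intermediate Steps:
M(G) = -9 (M(G) = -6 - 3 = -9)
O(U) = 504 - 56*U (O(U) = (-279 + 223)*(U - 9) = -56*(-9 + U) = 504 - 56*U)
O(2149)/(((-858663 - 1520636)*(-1107267 + 900693))) + 32754/(-2587572) = (504 - 56*2149)/(((-858663 - 1520636)*(-1107267 + 900693))) + 32754/(-2587572) = (504 - 120344)/((-2379299*(-206574))) + 32754*(-1/2587572) = -119840/491501311626 - 5459/431262 = -119840*1/491501311626 - 5459/431262 = -59920/245750655813 - 5459/431262 = -34399453110313/2717510751980154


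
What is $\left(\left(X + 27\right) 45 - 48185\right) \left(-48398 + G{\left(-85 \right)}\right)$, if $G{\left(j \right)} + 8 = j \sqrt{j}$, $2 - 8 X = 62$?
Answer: $2289966845 + \frac{8042275 i \sqrt{85}}{2} \approx 2.29 \cdot 10^{9} + 3.7073 \cdot 10^{7} i$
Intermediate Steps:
$X = - \frac{15}{2}$ ($X = \frac{1}{4} - \frac{31}{4} = - \frac{15}{2} \approx -7.5$)
$G{\left(j \right)} = -8 + j^{\frac{3}{2}}$ ($G{\left(j \right)} = -8 + j \sqrt{j} = -8 + j^{\frac{3}{2}}$)
$\left(\left(X + 27\right) 45 - 48185\right) \left(-48398 + G{\left(-85 \right)}\right) = \left(\left(- \frac{15}{2} + 27\right) 45 - 48185\right) \left(-48398 - \left(8 - \left(-85\right)^{\frac{3}{2}}\right)\right) = \left(\frac{39}{2} \cdot 45 - 48185\right) \left(-48398 - \left(8 + 85 i \sqrt{85}\right)\right) = \left(\frac{1755}{2} - 48185\right) \left(-48406 - 85 i \sqrt{85}\right) = - \frac{94615 \left(-48406 - 85 i \sqrt{85}\right)}{2} = 2289966845 + \frac{8042275 i \sqrt{85}}{2}$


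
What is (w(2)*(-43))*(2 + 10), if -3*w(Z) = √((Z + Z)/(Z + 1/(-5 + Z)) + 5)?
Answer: 172*√185/5 ≈ 467.89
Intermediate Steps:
w(Z) = -√(5 + 2*Z/(Z + 1/(-5 + Z)))/3 (w(Z) = -√((Z + Z)/(Z + 1/(-5 + Z)) + 5)/3 = -√((2*Z)/(Z + 1/(-5 + Z)) + 5)/3 = -√(2*Z/(Z + 1/(-5 + Z)) + 5)/3 = -√(5 + 2*Z/(Z + 1/(-5 + Z)))/3)
(w(2)*(-43))*(2 + 10) = (-√(-1/(1 + 2*(-5 + 2)))*√(-5 - 14*(-5 + 2))/3*(-43))*(2 + 10) = (-√(-1/(1 + 2*(-3)))*√(-5 - 14*(-3))/3*(-43))*12 = (-√37*√(-1/(1 - 6))/3*(-43))*12 = (-√37*√(-1/(-5))/3*(-43))*12 = (-√185/5/3*(-43))*12 = (-√185/15*(-43))*12 = (43*√185/15)*12 = 172*√185/5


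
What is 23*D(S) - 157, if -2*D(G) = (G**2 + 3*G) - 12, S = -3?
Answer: -19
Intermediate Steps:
D(G) = 6 - 3*G/2 - G**2/2 (D(G) = -((G**2 + 3*G) - 12)/2 = -(-12 + G**2 + 3*G)/2 = 6 - 3*G/2 - G**2/2)
23*D(S) - 157 = 23*(6 - 3/2*(-3) - 1/2*(-3)**2) - 157 = 23*(6 + 9/2 - 1/2*9) - 157 = 23*(6 + 9/2 - 9/2) - 157 = 23*6 - 157 = 138 - 157 = -19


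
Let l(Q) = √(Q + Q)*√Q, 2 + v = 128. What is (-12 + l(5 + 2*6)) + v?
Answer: 114 + 17*√2 ≈ 138.04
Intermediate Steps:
v = 126 (v = -2 + 128 = 126)
l(Q) = Q*√2 (l(Q) = √(2*Q)*√Q = (√2*√Q)*√Q = Q*√2)
(-12 + l(5 + 2*6)) + v = (-12 + (5 + 2*6)*√2) + 126 = (-12 + (5 + 12)*√2) + 126 = (-12 + 17*√2) + 126 = 114 + 17*√2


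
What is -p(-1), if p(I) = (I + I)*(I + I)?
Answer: -4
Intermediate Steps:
p(I) = 4*I² (p(I) = (2*I)*(2*I) = 4*I²)
-p(-1) = -4*(-1)² = -4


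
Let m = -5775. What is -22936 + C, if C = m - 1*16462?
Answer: -45173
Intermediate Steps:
C = -22237 (C = -5775 - 1*16462 = -5775 - 16462 = -22237)
-22936 + C = -22936 - 22237 = -45173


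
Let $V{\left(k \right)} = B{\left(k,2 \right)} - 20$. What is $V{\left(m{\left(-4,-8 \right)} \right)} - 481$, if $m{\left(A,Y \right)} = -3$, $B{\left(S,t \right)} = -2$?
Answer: $-503$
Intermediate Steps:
$V{\left(k \right)} = -22$ ($V{\left(k \right)} = -2 - 20 = -22$)
$V{\left(m{\left(-4,-8 \right)} \right)} - 481 = -22 - 481 = -503$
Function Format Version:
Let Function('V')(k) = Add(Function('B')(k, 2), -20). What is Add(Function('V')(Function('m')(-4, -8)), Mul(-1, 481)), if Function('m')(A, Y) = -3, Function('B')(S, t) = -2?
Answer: -503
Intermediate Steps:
Function('V')(k) = -22 (Function('V')(k) = Add(-2, -20) = -22)
Add(Function('V')(Function('m')(-4, -8)), Mul(-1, 481)) = Add(-22, Mul(-1, 481)) = Add(-22, -481) = -503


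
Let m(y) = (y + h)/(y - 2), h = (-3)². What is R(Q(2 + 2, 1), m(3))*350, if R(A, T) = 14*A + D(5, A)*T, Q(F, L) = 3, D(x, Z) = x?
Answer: 35700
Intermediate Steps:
h = 9
m(y) = (9 + y)/(-2 + y) (m(y) = (y + 9)/(y - 2) = (9 + y)/(-2 + y))
R(A, T) = 5*T + 14*A (R(A, T) = 14*A + 5*T = 5*T + 14*A)
R(Q(2 + 2, 1), m(3))*350 = (5*((9 + 3)/(-2 + 3)) + 14*3)*350 = (5*(12/1) + 42)*350 = (5*(1*12) + 42)*350 = (5*12 + 42)*350 = (60 + 42)*350 = 102*350 = 35700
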